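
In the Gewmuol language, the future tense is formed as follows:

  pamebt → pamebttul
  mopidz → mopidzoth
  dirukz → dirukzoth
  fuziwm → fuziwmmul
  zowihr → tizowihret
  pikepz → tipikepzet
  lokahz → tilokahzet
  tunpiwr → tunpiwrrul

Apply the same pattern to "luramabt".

"luramabt" has second-to-last letter 'b'. The one such stem in the data (pamebt → pamebttul) doubles the final consonant and adds -ul (as do fuziwm, tunpiwr), so the same rule applies.
The other patterns: stems whose second-to-last letter is 'd' or 'k' add -oth; stems whose second-to-last letter is 'h' or 'p' add ti- … -et around the stem.
So luramabt → luramabttul.

luramabttul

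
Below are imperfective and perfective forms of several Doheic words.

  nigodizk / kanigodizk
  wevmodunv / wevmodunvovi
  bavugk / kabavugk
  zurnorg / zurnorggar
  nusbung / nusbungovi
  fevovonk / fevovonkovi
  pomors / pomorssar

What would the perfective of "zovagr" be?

kazovagr

"zovagr" has second-to-last letter 'g'. The one such stem in the data (bavugk → kabavugk) adds the prefix ka-, so the same rule applies.
The other patterns: stems whose second-to-last letter is 'n' add -ovi; stems whose second-to-last letter is 'r' double the final consonant and add -ar.
So zovagr → kazovagr.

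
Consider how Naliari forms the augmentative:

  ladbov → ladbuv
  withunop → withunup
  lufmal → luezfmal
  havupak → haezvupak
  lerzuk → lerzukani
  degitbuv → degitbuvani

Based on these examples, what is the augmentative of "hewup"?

hewupani

"hewup" has last vowel 'u'. The stems whose last vowel is 'u' (lerzuk → lerzukani, degitbuv → degitbuvani) add -ani.
The other patterns: stems whose last vowel is 'o' change the last vowel to 'u'; stems whose last vowel is 'a' insert -ez- after the first vowel.
So hewup → hewupani.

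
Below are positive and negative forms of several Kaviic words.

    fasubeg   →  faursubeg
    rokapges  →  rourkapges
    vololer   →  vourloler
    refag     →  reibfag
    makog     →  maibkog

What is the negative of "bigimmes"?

fasubeg and refag both end in -g yet inflect differently (faursubeg, reibfag), so the final letter is not what conditions the rule; the last vowel is.
"bigimmes" has last vowel 'e'. The stems whose last vowel is 'e' (fasubeg → faursubeg, rokapges → rourkapges, vololer → vourloler) insert -ur- after the first vowel.
So bigimmes → biurgimmes.

biurgimmes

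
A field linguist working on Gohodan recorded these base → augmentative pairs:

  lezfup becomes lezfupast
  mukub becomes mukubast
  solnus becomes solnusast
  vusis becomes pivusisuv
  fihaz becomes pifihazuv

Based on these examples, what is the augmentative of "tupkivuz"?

tupkivuzast

solnus and vusis both end in -s yet inflect differently (solnusast, pivusisuv), so the final letter is not what conditions the rule; the last vowel is.
"tupkivuz" has last vowel 'u'. The stems whose last vowel is 'u' (lezfup → lezfupast, mukub → mukubast, solnus → solnusast) add -ast.
The other pattern: stems whose last vowel is 'a' or 'i' add pi- … -uv around the stem.
So tupkivuz → tupkivuzast.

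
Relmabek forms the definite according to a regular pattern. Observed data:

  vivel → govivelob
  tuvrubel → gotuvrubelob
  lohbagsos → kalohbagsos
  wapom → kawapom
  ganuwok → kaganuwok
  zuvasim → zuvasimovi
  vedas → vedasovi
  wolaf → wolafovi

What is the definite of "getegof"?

kagetegof

wapom and zuvasim both end in -m yet inflect differently (kawapom, zuvasimovi), so the final letter is not what conditions the rule; the last vowel is.
"getegof" has last vowel 'o'. The stems whose last vowel is 'o' (lohbagsos → kalohbagsos, wapom → kawapom, ganuwok → kaganuwok) add the prefix ka-.
So getegof → kagetegof.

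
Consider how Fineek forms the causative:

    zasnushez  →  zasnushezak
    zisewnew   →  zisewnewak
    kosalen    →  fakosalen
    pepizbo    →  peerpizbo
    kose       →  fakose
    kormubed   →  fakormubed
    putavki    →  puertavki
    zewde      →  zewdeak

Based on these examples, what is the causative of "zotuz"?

kose and zewde both end in -e yet inflect differently (fakose, zewdeak), so the final letter is not what conditions the rule; the first letter is.
"zotuz" begins with z-. The stems beginning with z- (zisewnew → zisewnewak, zasnushez → zasnushezak, zewde → zewdeak) add -ak.
The other patterns: stems beginning with k- add the prefix fa-; stems beginning with p- insert -er- after the first vowel.
So zotuz → zotuzak.

zotuzak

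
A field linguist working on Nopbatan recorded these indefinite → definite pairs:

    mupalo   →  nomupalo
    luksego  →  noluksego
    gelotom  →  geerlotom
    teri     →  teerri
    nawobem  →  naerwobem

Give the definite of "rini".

rierni

mupalo and gelotom both have last vowel 'o' yet inflect differently (nomupalo, geerlotom), so the last vowel is not what conditions the rule; the final letter is.
"rini" ends in -i. The one such stem in the data (teri → teerri) inserts -er- after the first vowel (as do gelotom, nawobem), so the same rule applies.
The other pattern: stems ending in -o add the prefix no-.
So rini → rierni.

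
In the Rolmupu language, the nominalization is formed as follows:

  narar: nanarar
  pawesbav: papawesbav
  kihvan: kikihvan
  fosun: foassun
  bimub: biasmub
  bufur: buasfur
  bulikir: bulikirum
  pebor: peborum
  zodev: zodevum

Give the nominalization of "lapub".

kihvan and fosun both end in -n yet inflect differently (kikihvan, foassun), so the final letter is not what conditions the rule; the last vowel is.
"lapub" has last vowel 'u'. The stems whose last vowel is 'u' (fosun → foassun, bimub → biasmub, bufur → buasfur) insert -as- after the first vowel.
The other patterns: stems whose last vowel is 'a' repeat the first consonant+vowel as a prefix; stems whose last vowel is 'e', 'i' or 'o' add -um.
So lapub → laaspub.

laaspub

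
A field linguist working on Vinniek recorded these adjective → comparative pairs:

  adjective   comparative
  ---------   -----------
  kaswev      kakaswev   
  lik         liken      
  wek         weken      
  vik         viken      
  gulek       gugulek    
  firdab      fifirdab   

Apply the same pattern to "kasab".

"kasab" has 2 vowels. The stems with 2 vowels (firdab → fifirdab, kaswev → kakaswev, gulek → gugulek) repeat the first consonant+vowel as a prefix.
So kasab → kakasab.

kakasab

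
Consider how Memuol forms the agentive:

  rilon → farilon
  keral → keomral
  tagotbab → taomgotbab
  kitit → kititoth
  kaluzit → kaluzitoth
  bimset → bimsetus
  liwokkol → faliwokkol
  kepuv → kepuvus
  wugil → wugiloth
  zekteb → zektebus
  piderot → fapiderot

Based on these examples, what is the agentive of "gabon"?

bimset and piderot both end in -t yet inflect differently (bimsetus, fapiderot), so the final letter is not what conditions the rule; the last vowel is.
"gabon" has last vowel 'o'. The stems whose last vowel is 'o' (liwokkol → faliwokkol, piderot → fapiderot, rilon → farilon) add the prefix fa-.
The other patterns: stems whose last vowel is 'e' or 'u' add -us; stems whose last vowel is 'a' insert -om- after the first vowel; stems whose last vowel is 'i' add -oth.
So gabon → fagabon.

fagabon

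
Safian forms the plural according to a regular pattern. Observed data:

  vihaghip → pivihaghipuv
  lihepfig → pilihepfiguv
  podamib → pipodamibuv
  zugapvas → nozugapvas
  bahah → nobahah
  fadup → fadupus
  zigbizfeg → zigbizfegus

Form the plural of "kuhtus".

kuhtusus

"kuhtus" has last vowel 'u'. The one such stem in the data (fadup → fadupus) adds -us, so the same rule applies.
The other patterns: stems whose last vowel is 'i' add pi- … -uv around the stem; stems whose last vowel is 'a' add the prefix no-.
So kuhtus → kuhtusus.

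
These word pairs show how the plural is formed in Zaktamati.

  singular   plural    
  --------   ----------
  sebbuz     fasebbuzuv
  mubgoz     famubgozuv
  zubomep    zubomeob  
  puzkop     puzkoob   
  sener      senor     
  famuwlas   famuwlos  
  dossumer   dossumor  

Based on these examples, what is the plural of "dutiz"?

mubgoz and puzkop both have last vowel 'o' yet inflect differently (famubgozuv, puzkoob), so the last vowel is not what conditions the rule; the final letter is.
"dutiz" ends in -z. The stems ending in -z (sebbuz → fasebbuzuv, mubgoz → famubgozuv) add fa- … -uv around the stem.
The other patterns: stems ending in -p drop the final letter and add -ob; stems ending in -r or -s change the last vowel to 'o'.
So dutiz → fadutizuv.

fadutizuv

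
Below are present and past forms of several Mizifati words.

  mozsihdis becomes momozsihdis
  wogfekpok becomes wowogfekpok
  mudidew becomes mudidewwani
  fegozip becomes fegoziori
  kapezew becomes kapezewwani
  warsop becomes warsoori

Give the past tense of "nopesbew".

nopesbewwani

"nopesbew" ends in -w. The stems ending in -w (mudidew → mudidewwani, kapezew → kapezewwani) double the final consonant and add -ani.
So nopesbew → nopesbewwani.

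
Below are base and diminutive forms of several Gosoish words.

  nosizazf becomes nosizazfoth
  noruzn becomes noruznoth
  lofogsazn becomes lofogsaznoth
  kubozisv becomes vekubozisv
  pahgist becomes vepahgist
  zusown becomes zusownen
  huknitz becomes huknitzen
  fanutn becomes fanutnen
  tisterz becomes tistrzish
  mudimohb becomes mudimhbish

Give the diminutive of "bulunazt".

noruzn and zusown both end in -n yet inflect differently (noruznoth, zusownen), so the final letter is not what conditions the rule; the second-to-last letter is.
"bulunazt" has second-to-last letter 'z'. The stems whose second-to-last letter is 'z' (nosizazf → nosizazfoth, noruzn → noruznoth, lofogsazn → lofogsaznoth) add -oth.
The other patterns: stems whose second-to-last letter is 's' add the prefix ve-; stems whose second-to-last letter is 't' or 'w' add -en; stems whose second-to-last letter is 'h' or 'r' delete the last vowel and add -ish.
So bulunazt → bulunaztoth.

bulunaztoth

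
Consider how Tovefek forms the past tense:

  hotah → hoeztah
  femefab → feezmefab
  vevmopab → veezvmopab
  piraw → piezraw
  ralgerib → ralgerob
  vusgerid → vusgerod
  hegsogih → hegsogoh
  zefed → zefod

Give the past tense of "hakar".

haezkar

femefab and ralgerib both end in -b yet inflect differently (feezmefab, ralgerob), so the final letter is not what conditions the rule; the last vowel is.
"hakar" has last vowel 'a'. The stems whose last vowel is 'a' (hotah → hoeztah, femefab → feezmefab, vevmopab → veezvmopab) insert -ez- after the first vowel.
The other pattern: stems whose last vowel is 'e' or 'i' change the last vowel to 'o'.
So hakar → haezkar.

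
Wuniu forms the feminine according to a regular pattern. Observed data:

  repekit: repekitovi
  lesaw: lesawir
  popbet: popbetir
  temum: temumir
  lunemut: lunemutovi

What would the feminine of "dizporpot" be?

lunemut and popbet both end in -t yet inflect differently (lunemutovi, popbetir), so the final letter is not what conditions the rule; the number of vowels is.
"dizporpot" has 3 vowels. The stems with 3 vowels (lunemut → lunemutovi, repekit → repekitovi) add -ovi.
The other pattern: stems with 2 vowels add -ir.
So dizporpot → dizporpotovi.

dizporpotovi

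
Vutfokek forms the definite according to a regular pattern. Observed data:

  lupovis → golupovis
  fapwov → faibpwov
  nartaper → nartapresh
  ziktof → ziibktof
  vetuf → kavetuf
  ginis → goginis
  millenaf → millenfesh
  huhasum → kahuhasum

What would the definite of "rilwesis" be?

ziktof and vetuf both end in -f yet inflect differently (ziibktof, kavetuf), so the final letter is not what conditions the rule; the last vowel is.
"rilwesis" has last vowel 'i'. The stems whose last vowel is 'i' (lupovis → golupovis, ginis → goginis) add the prefix go-.
The other patterns: stems whose last vowel is 'o' insert -ib- after the first vowel; stems whose last vowel is 'u' add the prefix ka-; stems whose last vowel is 'a' or 'e' delete the last vowel and add -esh.
So rilwesis → gorilwesis.

gorilwesis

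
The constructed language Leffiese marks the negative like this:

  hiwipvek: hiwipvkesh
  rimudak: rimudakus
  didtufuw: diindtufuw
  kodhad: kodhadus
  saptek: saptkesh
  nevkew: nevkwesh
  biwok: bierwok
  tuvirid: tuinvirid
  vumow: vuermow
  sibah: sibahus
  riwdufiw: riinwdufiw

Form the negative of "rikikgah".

rikikgahus

"rikikgah" has last vowel 'a'. The stems whose last vowel is 'a' (rimudak → rimudakus, sibah → sibahus, kodhad → kodhadus) add -us.
So rikikgah → rikikgahus.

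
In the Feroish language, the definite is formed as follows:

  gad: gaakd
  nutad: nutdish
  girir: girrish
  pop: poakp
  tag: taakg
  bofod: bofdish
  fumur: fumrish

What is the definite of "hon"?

hoakn

nutad and gad both end in -d yet inflect differently (nutdish, gaakd), so the final letter is not what conditions the rule; the number of vowels is.
"hon" has 1 vowel. The stems with 1 vowel (tag → taakg, pop → poakp, gad → gaakd) insert -ak- after the first vowel.
The other pattern: stems with 2 vowels delete the last vowel and add -ish.
So hon → hoakn.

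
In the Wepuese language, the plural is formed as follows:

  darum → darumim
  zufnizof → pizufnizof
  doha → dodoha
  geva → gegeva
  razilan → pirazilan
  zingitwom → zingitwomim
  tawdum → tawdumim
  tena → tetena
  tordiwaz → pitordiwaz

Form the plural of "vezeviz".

"vezeviz" ends in -z. The one such stem in the data (tordiwaz → pitordiwaz) adds the prefix pi-, so the same rule applies.
So vezeviz → pivezeviz.

pivezeviz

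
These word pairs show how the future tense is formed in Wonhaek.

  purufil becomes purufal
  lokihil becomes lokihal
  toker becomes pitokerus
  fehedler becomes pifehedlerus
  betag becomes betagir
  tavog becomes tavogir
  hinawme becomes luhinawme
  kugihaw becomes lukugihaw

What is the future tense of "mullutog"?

toker and hinawme both have last vowel 'e' yet inflect differently (pitokerus, luhinawme), so the last vowel is not what conditions the rule; the final letter is.
"mullutog" ends in -g. The stems ending in -g (betag → betagir, tavog → tavogir) add -ir.
So mullutog → mullutogir.

mullutogir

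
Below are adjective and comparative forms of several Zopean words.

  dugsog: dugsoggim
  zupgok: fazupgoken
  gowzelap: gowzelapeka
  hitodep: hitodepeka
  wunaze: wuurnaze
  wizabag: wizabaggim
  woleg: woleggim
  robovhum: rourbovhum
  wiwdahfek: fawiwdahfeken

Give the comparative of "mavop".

wiwdahfek and woleg both have last vowel 'e' yet inflect differently (fawiwdahfeken, woleggim), so the last vowel is not what conditions the rule; the final letter is.
"mavop" ends in -p. The stems ending in -p (hitodep → hitodepeka, gowzelap → gowzelapeka) add -eka.
The other patterns: stems ending in -k add fa- … -en around the stem; stems ending in -g double the final consonant and add -im; stems ending in -e or -m insert -ur- after the first vowel.
So mavop → mavopeka.

mavopeka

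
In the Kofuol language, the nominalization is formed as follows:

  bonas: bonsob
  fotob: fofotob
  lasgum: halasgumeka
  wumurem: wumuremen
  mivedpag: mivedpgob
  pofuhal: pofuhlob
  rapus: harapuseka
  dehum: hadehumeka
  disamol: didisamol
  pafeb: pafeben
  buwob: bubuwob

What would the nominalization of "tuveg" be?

bonas and rapus both end in -s yet inflect differently (bonsob, harapuseka), so the final letter is not what conditions the rule; the last vowel is.
"tuveg" has last vowel 'e'. The stems whose last vowel is 'e' (pafeb → pafeben, wumurem → wumuremen) add -en.
The other patterns: stems whose last vowel is 'a' delete the last vowel and add -ob; stems whose last vowel is 'u' add ha- … -eka around the stem; stems whose last vowel is 'o' repeat the first consonant+vowel as a prefix.
So tuveg → tuvegen.

tuvegen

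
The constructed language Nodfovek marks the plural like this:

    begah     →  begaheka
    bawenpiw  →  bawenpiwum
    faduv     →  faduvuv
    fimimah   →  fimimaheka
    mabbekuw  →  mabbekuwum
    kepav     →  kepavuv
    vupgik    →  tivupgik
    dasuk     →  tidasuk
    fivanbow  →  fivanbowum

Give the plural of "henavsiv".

henavsivuv

dasuk and mabbekuw both have last vowel 'u' yet inflect differently (tidasuk, mabbekuwum), so the last vowel is not what conditions the rule; the final letter is.
"henavsiv" ends in -v. The stems ending in -v (faduv → faduvuv, kepav → kepavuv) add -uv.
The other patterns: stems ending in -k add the prefix ti-; stems ending in -w add -um; stems ending in -h add -eka.
So henavsiv → henavsivuv.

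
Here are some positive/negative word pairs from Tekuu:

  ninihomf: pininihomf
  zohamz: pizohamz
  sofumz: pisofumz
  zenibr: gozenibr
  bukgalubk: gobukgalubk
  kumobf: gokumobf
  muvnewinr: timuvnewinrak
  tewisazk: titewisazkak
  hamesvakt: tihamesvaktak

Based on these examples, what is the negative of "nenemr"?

ninihomf and kumobf both end in -f yet inflect differently (pininihomf, gokumobf), so the final letter is not what conditions the rule; the second-to-last letter is.
"nenemr" has second-to-last letter 'm'. The stems whose second-to-last letter is 'm' (ninihomf → pininihomf, zohamz → pizohamz, sofumz → pisofumz) add the prefix pi-.
So nenemr → pinenemr.

pinenemr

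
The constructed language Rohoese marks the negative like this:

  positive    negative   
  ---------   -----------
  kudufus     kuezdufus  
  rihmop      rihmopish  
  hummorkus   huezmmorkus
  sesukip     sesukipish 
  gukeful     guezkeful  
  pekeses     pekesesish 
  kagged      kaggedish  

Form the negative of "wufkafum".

hummorkus and pekeses both end in -s yet inflect differently (huezmmorkus, pekesesish), so the final letter is not what conditions the rule; the last vowel is.
"wufkafum" has last vowel 'u'. The stems whose last vowel is 'u' (gukeful → guezkeful, hummorkus → huezmmorkus, kudufus → kuezdufus) insert -ez- after the first vowel.
The other pattern: stems whose last vowel is 'e', 'i' or 'o' add -ish.
So wufkafum → wuezfkafum.

wuezfkafum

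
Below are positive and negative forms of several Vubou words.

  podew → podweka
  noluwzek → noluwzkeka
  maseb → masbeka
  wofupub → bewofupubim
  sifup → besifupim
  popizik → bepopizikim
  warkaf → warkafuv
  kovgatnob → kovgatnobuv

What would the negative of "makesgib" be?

wofupub and kovgatnob both end in -b yet inflect differently (bewofupubim, kovgatnobuv), so the final letter is not what conditions the rule; the last vowel is.
"makesgib" has last vowel 'i'. The one such stem in the data (popizik → bepopizikim) adds be- … -im around the stem, so the same rule applies.
So makesgib → bemakesgibim.

bemakesgibim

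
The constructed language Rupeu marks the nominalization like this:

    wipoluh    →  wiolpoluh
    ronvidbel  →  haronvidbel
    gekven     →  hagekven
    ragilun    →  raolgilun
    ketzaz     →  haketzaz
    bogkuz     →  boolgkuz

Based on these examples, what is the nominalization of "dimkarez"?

hadimkarez

"dimkarez" has last vowel 'e'. The stems whose last vowel is 'e' (ronvidbel → haronvidbel, gekven → hagekven) add the prefix ha-.
The other pattern: stems whose last vowel is 'u' insert -ol- after the first vowel.
So dimkarez → hadimkarez.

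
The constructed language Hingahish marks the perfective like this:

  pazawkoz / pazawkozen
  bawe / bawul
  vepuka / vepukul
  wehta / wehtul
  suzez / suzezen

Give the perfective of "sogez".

sogezen

bawe and suzez both have last vowel 'e' yet inflect differently (bawul, suzezen), so the last vowel is not what conditions the rule; whether the stem ends in a vowel or a consonant is.
"sogez" ends in a consonant. The stems ending in a consonant (pazawkoz → pazawkozen, suzez → suzezen) add -en.
The other pattern: stems ending in a vowel drop the final letter and add -ul.
So sogez → sogezen.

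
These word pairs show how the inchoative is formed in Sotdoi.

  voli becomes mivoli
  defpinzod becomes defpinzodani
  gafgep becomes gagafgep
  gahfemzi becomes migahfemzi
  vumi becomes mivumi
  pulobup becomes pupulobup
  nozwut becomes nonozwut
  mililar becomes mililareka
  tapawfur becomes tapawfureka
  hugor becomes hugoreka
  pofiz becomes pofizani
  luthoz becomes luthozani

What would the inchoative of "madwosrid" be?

vumi and pofiz both have last vowel 'i' yet inflect differently (mivumi, pofizani), so the last vowel is not what conditions the rule; the final letter is.
"madwosrid" ends in -d. The one such stem in the data (defpinzod → defpinzodani) adds -ani, so the same rule applies.
The other patterns: stems ending in -r add -eka; stems ending in -i add the prefix mi-; stems ending in -p or -t repeat the first consonant+vowel as a prefix.
So madwosrid → madwosridani.

madwosridani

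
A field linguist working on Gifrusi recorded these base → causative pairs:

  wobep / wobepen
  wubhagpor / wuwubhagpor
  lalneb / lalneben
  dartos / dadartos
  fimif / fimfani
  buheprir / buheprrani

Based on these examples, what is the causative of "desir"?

"desir" has last vowel 'i'. The stems whose last vowel is 'i' (buheprir → buheprrani, fimif → fimfani) delete the last vowel and add -ani.
So desir → desrani.

desrani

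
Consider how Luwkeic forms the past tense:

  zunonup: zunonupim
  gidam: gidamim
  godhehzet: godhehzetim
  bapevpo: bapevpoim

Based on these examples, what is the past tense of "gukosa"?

Every pair shown (zunonup → zunonupim, gidam → gidamim, godhehzet → godhehzetim, …) follows the same rule: add -im.
So gukosa → gukosaim.

gukosaim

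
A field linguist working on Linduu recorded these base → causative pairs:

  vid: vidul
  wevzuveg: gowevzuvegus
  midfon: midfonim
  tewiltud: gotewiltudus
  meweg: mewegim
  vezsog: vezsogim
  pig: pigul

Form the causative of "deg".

pig and vezsog both end in -g yet inflect differently (pigul, vezsogim), so the final letter is not what conditions the rule; the number of vowels is.
"deg" has 1 vowel. The stems with 1 vowel (vid → vidul, pig → pigul) add -ul.
So deg → degul.

degul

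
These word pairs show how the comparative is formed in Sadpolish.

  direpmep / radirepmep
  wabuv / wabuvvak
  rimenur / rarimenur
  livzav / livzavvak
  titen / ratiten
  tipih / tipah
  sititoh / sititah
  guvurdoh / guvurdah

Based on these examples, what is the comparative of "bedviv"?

bedvivvak

wabuv and rimenur both have last vowel 'u' yet inflect differently (wabuvvak, rarimenur), so the last vowel is not what conditions the rule; the final letter is.
"bedviv" ends in -v. The stems ending in -v (wabuv → wabuvvak, livzav → livzavvak) double the final consonant and add -ak.
So bedviv → bedvivvak.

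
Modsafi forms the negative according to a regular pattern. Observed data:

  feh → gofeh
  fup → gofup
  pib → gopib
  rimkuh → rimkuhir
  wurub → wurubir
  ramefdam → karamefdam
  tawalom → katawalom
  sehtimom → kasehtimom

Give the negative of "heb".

feh and rimkuh both end in -h yet inflect differently (gofeh, rimkuhir), so the final letter is not what conditions the rule; the number of vowels is.
"heb" has 1 vowel. The stems with 1 vowel (feh → gofeh, fup → gofup, pib → gopib) add the prefix go-.
So heb → goheb.

goheb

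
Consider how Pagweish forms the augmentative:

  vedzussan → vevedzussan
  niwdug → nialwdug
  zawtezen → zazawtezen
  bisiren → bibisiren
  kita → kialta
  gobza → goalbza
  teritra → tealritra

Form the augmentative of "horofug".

hoalrofug

vedzussan and gobza both have last vowel 'a' yet inflect differently (vevedzussan, goalbza), so the last vowel is not what conditions the rule; the final letter is.
"horofug" ends in -g. The one such stem in the data (niwdug → nialwdug) inserts -al- after the first vowel (as do gobza, kita), so the same rule applies.
So horofug → hoalrofug.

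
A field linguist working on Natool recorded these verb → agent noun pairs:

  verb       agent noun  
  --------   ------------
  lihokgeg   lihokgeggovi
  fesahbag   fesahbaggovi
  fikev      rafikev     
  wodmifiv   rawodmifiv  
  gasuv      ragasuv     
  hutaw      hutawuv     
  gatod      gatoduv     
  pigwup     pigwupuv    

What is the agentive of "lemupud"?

lemupuduv

lihokgeg and fikev both have last vowel 'e' yet inflect differently (lihokgeggovi, rafikev), so the last vowel is not what conditions the rule; the final letter is.
"lemupud" ends in -d. The one such stem in the data (gatod → gatoduv) adds -uv, so the same rule applies.
So lemupud → lemupuduv.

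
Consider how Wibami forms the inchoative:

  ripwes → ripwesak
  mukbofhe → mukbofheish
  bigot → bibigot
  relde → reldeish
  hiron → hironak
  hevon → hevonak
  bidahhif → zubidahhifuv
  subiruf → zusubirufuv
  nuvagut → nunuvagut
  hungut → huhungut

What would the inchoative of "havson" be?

havsonak

subiruf and hungut both have last vowel 'u' yet inflect differently (zusubirufuv, huhungut), so the last vowel is not what conditions the rule; the final letter is.
"havson" ends in -n. The stems ending in -n (hevon → hevonak, hiron → hironak) add -ak.
So havson → havsonak.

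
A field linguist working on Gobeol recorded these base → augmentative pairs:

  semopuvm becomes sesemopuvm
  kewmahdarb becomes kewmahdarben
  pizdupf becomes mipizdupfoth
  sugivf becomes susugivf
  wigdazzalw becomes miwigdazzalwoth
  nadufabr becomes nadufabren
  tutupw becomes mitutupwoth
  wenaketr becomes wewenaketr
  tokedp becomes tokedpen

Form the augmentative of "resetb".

"resetb" has second-to-last letter 't'. The one such stem in the data (wenaketr → wewenaketr) repeats the first consonant+vowel as a prefix (as do semopuvm, sugivf), so the same rule applies.
The other patterns: stems whose second-to-last letter is 'l' or 'p' add mi- … -oth around the stem; stems whose second-to-last letter is 'b', 'd' or 'r' add -en.
So resetb → reresetb.

reresetb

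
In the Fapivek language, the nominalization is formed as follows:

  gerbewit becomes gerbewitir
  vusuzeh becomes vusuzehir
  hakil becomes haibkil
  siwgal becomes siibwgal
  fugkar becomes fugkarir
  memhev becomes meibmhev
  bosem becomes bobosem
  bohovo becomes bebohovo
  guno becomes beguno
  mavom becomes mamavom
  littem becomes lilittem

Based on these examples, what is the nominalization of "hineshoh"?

hineshohir

"hineshoh" ends in -h. The one such stem in the data (vusuzeh → vusuzehir) adds -ir, so the same rule applies.
The other patterns: stems ending in -m repeat the first consonant+vowel as a prefix; stems ending in -o add the prefix be-; stems ending in -l or -v insert -ib- after the first vowel.
So hineshoh → hineshohir.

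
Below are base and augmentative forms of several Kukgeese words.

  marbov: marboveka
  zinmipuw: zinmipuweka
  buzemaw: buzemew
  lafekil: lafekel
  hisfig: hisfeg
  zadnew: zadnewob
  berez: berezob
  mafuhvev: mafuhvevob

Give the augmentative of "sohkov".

zinmipuw and buzemaw both end in -w yet inflect differently (zinmipuweka, buzemew), so the final letter is not what conditions the rule; the last vowel is.
"sohkov" has last vowel 'o'. The one such stem in the data (marbov → marboveka) adds -eka, so the same rule applies.
So sohkov → sohkoveka.

sohkoveka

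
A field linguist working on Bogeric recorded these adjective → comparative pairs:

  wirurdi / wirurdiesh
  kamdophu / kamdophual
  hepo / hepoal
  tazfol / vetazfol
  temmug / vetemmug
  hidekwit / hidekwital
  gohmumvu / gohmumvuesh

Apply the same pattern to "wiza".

kamdophu and gohmumvu both end in -u yet inflect differently (kamdophual, gohmumvuesh), so the final letter is not what conditions the rule; the first letter is.
"wiza" begins with w-. The one such stem in the data (wirurdi → wirurdiesh) adds -esh, so the same rule applies.
So wiza → wizaesh.

wizaesh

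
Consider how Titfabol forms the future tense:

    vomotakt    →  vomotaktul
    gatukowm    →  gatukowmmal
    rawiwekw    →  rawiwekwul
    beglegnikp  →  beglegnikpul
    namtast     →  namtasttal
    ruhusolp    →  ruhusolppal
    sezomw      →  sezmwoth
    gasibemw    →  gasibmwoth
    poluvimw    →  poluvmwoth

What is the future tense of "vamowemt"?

vamowmtoth

"vamowemt" has second-to-last letter 'm'. The stems whose second-to-last letter is 'm' (gasibemw → gasibmwoth, sezomw → sezmwoth, poluvimw → poluvmwoth) delete the last vowel and add -oth.
So vamowemt → vamowmtoth.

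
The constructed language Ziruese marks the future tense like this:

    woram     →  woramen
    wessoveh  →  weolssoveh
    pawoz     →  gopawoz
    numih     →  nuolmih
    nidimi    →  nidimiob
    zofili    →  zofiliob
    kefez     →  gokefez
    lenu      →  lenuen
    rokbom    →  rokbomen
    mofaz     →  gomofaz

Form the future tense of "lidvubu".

lidvubuen

"lidvubu" ends in -u. The one such stem in the data (lenu → lenuen) adds -en, so the same rule applies.
So lidvubu → lidvubuen.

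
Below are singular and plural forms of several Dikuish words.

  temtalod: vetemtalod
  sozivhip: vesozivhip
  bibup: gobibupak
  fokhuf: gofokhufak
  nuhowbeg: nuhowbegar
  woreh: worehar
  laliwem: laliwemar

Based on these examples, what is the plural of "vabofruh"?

sozivhip and bibup both end in -p yet inflect differently (vesozivhip, gobibupak), so the final letter is not what conditions the rule; the last vowel is.
"vabofruh" has last vowel 'u'. The stems whose last vowel is 'u' (bibup → gobibupak, fokhuf → gofokhufak) add go- … -ak around the stem.
The other patterns: stems whose last vowel is 'i' or 'o' add the prefix ve-; stems whose last vowel is 'e' add -ar.
So vabofruh → govabofruhak.

govabofruhak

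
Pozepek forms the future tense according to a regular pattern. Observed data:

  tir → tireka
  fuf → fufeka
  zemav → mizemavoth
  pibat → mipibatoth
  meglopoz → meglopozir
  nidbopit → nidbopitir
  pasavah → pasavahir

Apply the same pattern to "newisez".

newisezir

pibat and nidbopit both end in -t yet inflect differently (mipibatoth, nidbopitir), so the final letter is not what conditions the rule; the number of vowels is.
"newisez" has 3 vowels. The stems with 3 vowels (meglopoz → meglopozir, nidbopit → nidbopitir, pasavah → pasavahir) add -ir.
The other patterns: stems with 1 vowel add -eka; stems with 2 vowels add mi- … -oth around the stem.
So newisez → newisezir.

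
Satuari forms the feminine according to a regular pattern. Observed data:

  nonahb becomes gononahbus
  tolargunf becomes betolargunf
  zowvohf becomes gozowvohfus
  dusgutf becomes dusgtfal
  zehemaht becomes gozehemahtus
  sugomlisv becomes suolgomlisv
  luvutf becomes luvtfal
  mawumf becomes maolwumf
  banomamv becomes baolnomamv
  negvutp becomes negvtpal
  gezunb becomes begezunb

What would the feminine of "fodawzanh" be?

"fodawzanh" has second-to-last letter 'n'. The stems whose second-to-last letter is 'n' (gezunb → begezunb, tolargunf → betolargunf) add the prefix be-.
So fodawzanh → befodawzanh.

befodawzanh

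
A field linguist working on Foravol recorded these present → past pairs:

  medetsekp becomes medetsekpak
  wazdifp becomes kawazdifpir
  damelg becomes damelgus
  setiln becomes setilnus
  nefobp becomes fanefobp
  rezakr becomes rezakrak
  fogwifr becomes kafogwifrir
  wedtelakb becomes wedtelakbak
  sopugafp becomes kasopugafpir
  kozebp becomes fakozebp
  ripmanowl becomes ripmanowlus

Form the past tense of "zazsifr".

kozebp and medetsekp both end in -p yet inflect differently (fakozebp, medetsekpak), so the final letter is not what conditions the rule; the second-to-last letter is.
"zazsifr" has second-to-last letter 'f'. The stems whose second-to-last letter is 'f' (fogwifr → kafogwifrir, wazdifp → kawazdifpir, sopugafp → kasopugafpir) add ka- … -ir around the stem.
The other patterns: stems whose second-to-last letter is 'b' add the prefix fa-; stems whose second-to-last letter is 'k' add -ak; stems whose second-to-last letter is 'l' or 'w' add -us.
So zazsifr → kazazsifrir.

kazazsifrir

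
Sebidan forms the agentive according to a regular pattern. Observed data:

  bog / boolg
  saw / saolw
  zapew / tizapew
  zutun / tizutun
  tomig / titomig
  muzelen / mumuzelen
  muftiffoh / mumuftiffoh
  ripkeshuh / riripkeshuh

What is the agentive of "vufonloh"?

vuvufonloh

saw and zapew both end in -w yet inflect differently (saolw, tizapew), so the final letter is not what conditions the rule; the number of vowels is.
"vufonloh" has 3 vowels. The stems with 3 vowels (muzelen → mumuzelen, muftiffoh → mumuftiffoh, ripkeshuh → riripkeshuh) repeat the first consonant+vowel as a prefix.
So vufonloh → vuvufonloh.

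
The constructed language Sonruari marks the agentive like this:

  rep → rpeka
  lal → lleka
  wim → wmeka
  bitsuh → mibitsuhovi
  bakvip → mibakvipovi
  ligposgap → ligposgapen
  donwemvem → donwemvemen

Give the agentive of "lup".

lpeka

rep and bakvip both end in -p yet inflect differently (rpeka, mibakvipovi), so the final letter is not what conditions the rule; the number of vowels is.
"lup" has 1 vowel. The stems with 1 vowel (rep → rpeka, lal → lleka, wim → wmeka) delete the last vowel and add -eka.
So lup → lpeka.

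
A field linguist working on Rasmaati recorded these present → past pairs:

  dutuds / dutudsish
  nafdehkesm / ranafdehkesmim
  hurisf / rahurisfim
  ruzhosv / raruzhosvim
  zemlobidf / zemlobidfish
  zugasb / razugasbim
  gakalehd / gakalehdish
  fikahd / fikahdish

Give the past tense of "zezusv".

"zezusv" has second-to-last letter 's'. The stems whose second-to-last letter is 's' (nafdehkesm → ranafdehkesmim, ruzhosv → raruzhosvim, zugasb → razugasbim) add ra- … -im around the stem.
The other pattern: stems whose second-to-last letter is 'd' or 'h' add -ish.
So zezusv → razezusvim.

razezusvim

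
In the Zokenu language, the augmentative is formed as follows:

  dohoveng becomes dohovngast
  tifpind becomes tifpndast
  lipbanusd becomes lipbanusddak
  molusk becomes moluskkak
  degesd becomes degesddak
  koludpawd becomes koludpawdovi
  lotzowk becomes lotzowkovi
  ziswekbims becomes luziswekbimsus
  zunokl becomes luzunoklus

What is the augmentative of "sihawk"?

tifpind and lipbanusd both end in -d yet inflect differently (tifpndast, lipbanusddak), so the final letter is not what conditions the rule; the second-to-last letter is.
"sihawk" has second-to-last letter 'w'. The stems whose second-to-last letter is 'w' (koludpawd → koludpawdovi, lotzowk → lotzowkovi) add -ovi.
So sihawk → sihawkovi.

sihawkovi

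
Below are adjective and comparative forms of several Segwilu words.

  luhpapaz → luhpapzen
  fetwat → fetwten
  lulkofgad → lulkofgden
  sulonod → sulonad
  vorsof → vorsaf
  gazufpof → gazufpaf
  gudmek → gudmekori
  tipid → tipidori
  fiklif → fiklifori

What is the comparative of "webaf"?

lulkofgad and sulonod both end in -d yet inflect differently (lulkofgden, sulonad), so the final letter is not what conditions the rule; the last vowel is.
"webaf" has last vowel 'a'. The stems whose last vowel is 'a' (luhpapaz → luhpapzen, fetwat → fetwten, lulkofgad → lulkofgden) delete the last vowel and add -en.
The other patterns: stems whose last vowel is 'o' change the last vowel to 'a'; stems whose last vowel is 'e' or 'i' add -ori.
So webaf → webfen.

webfen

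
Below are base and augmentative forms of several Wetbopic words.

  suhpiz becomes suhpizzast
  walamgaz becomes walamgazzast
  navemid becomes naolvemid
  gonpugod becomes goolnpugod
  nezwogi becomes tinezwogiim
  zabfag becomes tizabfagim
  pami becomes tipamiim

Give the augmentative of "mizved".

suhpiz and navemid both have last vowel 'i' yet inflect differently (suhpizzast, naolvemid), so the last vowel is not what conditions the rule; the final letter is.
"mizved" ends in -d. The stems ending in -d (navemid → naolvemid, gonpugod → goolnpugod) insert -ol- after the first vowel.
So mizved → miolzved.

miolzved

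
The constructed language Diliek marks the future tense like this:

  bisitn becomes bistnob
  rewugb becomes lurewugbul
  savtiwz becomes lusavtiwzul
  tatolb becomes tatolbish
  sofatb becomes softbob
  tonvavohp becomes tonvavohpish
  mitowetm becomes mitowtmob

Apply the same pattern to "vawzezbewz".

luvawzezbewzul

rewugb and tatolb both end in -b yet inflect differently (lurewugbul, tatolbish), so the final letter is not what conditions the rule; the second-to-last letter is.
"vawzezbewz" has second-to-last letter 'w'. The one such stem in the data (savtiwz → lusavtiwzul) adds lu- … -ul around the stem, so the same rule applies.
So vawzezbewz → luvawzezbewzul.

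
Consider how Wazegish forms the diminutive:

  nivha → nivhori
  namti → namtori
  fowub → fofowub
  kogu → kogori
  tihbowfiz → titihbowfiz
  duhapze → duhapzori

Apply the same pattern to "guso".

kogu and fowub both have last vowel 'u' yet inflect differently (kogori, fofowub), so the last vowel is not what conditions the rule; whether the stem ends in a vowel or a consonant is.
"guso" ends in a vowel. The stems ending in a vowel (duhapze → duhapzori, nivha → nivhori, kogu → kogori) drop the final letter and add -ori.
The other pattern: stems ending in a consonant repeat the first consonant+vowel as a prefix.
So guso → gusori.

gusori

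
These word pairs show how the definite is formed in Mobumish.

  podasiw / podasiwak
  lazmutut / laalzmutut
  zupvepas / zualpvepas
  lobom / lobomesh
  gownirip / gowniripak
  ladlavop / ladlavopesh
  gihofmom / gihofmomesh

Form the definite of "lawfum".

gownirip and ladlavop both end in -p yet inflect differently (gowniripak, ladlavopesh), so the final letter is not what conditions the rule; the last vowel is.
"lawfum" has last vowel 'u'. The one such stem in the data (lazmutut → laalzmutut) inserts -al- after the first vowel (as does zupvepas), so the same rule applies.
So lawfum → laalwfum.

laalwfum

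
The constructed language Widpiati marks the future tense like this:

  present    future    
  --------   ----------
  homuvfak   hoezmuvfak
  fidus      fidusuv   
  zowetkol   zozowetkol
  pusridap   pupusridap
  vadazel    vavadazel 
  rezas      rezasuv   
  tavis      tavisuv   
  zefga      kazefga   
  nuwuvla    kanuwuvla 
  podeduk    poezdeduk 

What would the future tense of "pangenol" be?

papangenol

rezas and nuwuvla both have last vowel 'a' yet inflect differently (rezasuv, kanuwuvla), so the last vowel is not what conditions the rule; the final letter is.
"pangenol" ends in -l. The stems ending in -l (zowetkol → zozowetkol, vadazel → vavadazel) repeat the first consonant+vowel as a prefix.
So pangenol → papangenol.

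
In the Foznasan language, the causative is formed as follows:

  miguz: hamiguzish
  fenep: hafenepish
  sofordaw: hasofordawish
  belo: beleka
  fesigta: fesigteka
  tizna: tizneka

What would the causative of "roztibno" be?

roztibneka

sofordaw and fesigta both have last vowel 'a' yet inflect differently (hasofordawish, fesigteka), so the last vowel is not what conditions the rule; whether the stem ends in a vowel or a consonant is.
"roztibno" ends in a vowel. The stems ending in a vowel (belo → beleka, fesigta → fesigteka, tizna → tizneka) drop the final letter and add -eka.
The other pattern: stems ending in a consonant add ha- … -ish around the stem.
So roztibno → roztibneka.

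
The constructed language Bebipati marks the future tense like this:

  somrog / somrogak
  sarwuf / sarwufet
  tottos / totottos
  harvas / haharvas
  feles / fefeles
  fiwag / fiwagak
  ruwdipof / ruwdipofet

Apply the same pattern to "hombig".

hombigak

tottos and somrog both have last vowel 'o' yet inflect differently (totottos, somrogak), so the last vowel is not what conditions the rule; the final letter is.
"hombig" ends in -g. The stems ending in -g (somrog → somrogak, fiwag → fiwagak) add -ak.
So hombig → hombigak.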